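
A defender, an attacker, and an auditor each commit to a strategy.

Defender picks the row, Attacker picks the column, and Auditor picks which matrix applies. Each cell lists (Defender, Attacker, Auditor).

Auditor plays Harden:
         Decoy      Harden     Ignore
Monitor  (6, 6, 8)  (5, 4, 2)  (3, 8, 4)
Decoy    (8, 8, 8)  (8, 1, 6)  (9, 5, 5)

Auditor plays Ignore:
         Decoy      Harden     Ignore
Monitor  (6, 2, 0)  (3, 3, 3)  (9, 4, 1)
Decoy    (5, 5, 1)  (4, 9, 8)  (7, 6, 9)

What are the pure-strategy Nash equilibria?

The pure Nash equilibria are (Decoy, Decoy, Harden) and (Decoy, Harden, Ignore).

(Monitor, Decoy, Harden): Defender can switch to Decoy (6 → 8). Not NE.
(Monitor, Decoy, Ignore): Attacker can switch to Harden (2 → 3). Not NE.
(Monitor, Harden, Harden): Defender can switch to Decoy (5 → 8). Not NE.
(Monitor, Harden, Ignore): Defender can switch to Decoy (3 → 4). Not NE.
(Monitor, Ignore, Harden): Defender can switch to Decoy (3 → 9). Not NE.
(Monitor, Ignore, Ignore): Auditor can switch to Harden (1 → 4). Not NE.
(Decoy, Decoy, Harden): Defender gets 8, best alternative 6; Attacker gets 8, best alternative 5; Auditor gets 8, best alternative 1. No profitable deviation — NE.
(Decoy, Decoy, Ignore): Defender can switch to Monitor (5 → 6). Not NE.
(Decoy, Harden, Harden): Attacker can switch to Decoy (1 → 8). Not NE.
(Decoy, Harden, Ignore): Defender gets 4, best alternative 3; Attacker gets 9, best alternative 6; Auditor gets 8, best alternative 6. No profitable deviation — NE.
(The remaining 2 profiles each have a profitable deviation by the same check.)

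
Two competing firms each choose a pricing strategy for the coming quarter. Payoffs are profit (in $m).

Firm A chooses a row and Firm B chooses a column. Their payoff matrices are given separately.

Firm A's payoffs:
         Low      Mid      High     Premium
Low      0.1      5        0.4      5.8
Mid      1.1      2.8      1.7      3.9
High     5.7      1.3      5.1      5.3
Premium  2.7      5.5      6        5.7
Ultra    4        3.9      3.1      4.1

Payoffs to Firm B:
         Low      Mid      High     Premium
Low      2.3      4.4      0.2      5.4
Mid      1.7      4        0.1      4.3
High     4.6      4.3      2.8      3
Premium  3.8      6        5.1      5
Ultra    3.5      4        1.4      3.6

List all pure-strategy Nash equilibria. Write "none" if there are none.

The pure Nash equilibria are (Low, Premium) and (High, Low) and (Premium, Mid).

Firm A against Low: payoffs 0.1, 1.1, 5.7, 2.7, 4 → best response High.
Firm A against Mid: payoffs 5, 2.8, 1.3, 5.5, 3.9 → best response Premium.
Firm A against High: payoffs 0.4, 1.7, 5.1, 6, 3.1 → best response Premium.
Firm A against Premium: payoffs 5.8, 3.9, 5.3, 5.7, 4.1 → best response Low.
Firm B against Low: payoffs 2.3, 4.4, 0.2, 5.4 → best response Premium.
Firm B against Mid: payoffs 1.7, 4, 0.1, 4.3 → best response Premium.
Firm B against High: payoffs 4.6, 4.3, 2.8, 3 → best response Low.
Firm B against Premium: payoffs 3.8, 6, 5.1, 5 → best response Mid.
Firm B against Ultra: payoffs 3.5, 4, 1.4, 3.6 → best response Mid.
Mutual best responses: (Low, Premium); (High, Low); (Premium, Mid).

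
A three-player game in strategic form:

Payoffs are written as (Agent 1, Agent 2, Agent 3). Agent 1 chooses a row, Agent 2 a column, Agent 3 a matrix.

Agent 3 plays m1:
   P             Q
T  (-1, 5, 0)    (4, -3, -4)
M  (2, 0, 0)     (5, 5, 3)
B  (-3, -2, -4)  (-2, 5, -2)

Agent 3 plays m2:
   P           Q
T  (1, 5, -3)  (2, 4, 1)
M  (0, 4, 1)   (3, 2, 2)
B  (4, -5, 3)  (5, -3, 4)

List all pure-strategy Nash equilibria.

(M, Q, m1) and (B, Q, m2)

Agent 1 against (P, m1): payoffs -1, 2, -3 → best response M.
Agent 1 against (P, m2): payoffs 1, 0, 4 → best response B.
Agent 1 against (Q, m1): payoffs 4, 5, -2 → best response M.
Agent 1 against (Q, m2): payoffs 2, 3, 5 → best response B.
Agent 2 against (T, m1): payoffs 5, -3 → best response P.
Agent 2 against (T, m2): payoffs 5, 4 → best response P.
Agent 2 against (M, m1): payoffs 0, 5 → best response Q.
Agent 2 against (M, m2): payoffs 4, 2 → best response P.
Agent 2 against (B, m1): payoffs -2, 5 → best response Q.
Agent 2 against (B, m2): payoffs -5, -3 → best response Q.
Agent 3 against (T, P): payoffs 0, -3 → best response m1.
Agent 3 against (T, Q): payoffs -4, 1 → best response m2.
Agent 3 against (M, P): payoffs 0, 1 → best response m2.
Agent 3 against (M, Q): payoffs 3, 2 → best response m1.
Agent 3 against (B, P): payoffs -4, 3 → best response m2.
Agent 3 against (B, Q): payoffs -2, 4 → best response m2.
Mutual best responses: (M, Q, m1); (B, Q, m2).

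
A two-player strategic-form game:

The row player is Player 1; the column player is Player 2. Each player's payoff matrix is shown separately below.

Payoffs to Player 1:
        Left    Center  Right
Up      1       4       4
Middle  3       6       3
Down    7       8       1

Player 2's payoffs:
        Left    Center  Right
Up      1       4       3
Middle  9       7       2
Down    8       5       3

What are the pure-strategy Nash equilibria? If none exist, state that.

For each strategy profile, look for a profitable unilateral deviation.
(Up, Left): Player 1 can switch to Middle (1 → 3). Not NE.
(Up, Center): Player 1 can switch to Middle (4 → 6). Not NE.
(Up, Right): Player 2 can switch to Center (3 → 4). Not NE.
(Middle, Left): Player 1 can switch to Down (3 → 7). Not NE.
(Middle, Center): Player 1 can switch to Down (6 → 8). Not NE.
(Middle, Right): Player 1 can switch to Up (3 → 4). Not NE.
(Down, Left): Player 1 gets 7, best alternative 3; Player 2 gets 8, best alternative 5. No profitable deviation — NE.
(Down, Center): Player 2 can switch to Left (5 → 8). Not NE.
(Down, Right): Player 1 can switch to Up (1 → 4). Not NE.

The unique pure-strategy Nash equilibrium is (Down, Left).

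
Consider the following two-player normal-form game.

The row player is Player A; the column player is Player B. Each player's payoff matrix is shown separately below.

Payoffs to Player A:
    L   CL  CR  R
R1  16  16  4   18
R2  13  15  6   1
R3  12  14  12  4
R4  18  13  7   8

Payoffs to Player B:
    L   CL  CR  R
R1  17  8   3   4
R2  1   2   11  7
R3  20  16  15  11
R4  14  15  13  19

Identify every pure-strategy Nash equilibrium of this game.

none

Mark each player's best response to every combination of opponents' strategies; a profile where every player is best-responding is a pure Nash equilibrium.
Player A against L: payoffs 16, 13, 12, 18 → best response R4.
Player A against CL: payoffs 16, 15, 14, 13 → best response R1.
Player A against CR: payoffs 4, 6, 12, 7 → best response R3.
Player A against R: payoffs 18, 1, 4, 8 → best response R1.
Player B against R1: payoffs 17, 8, 3, 4 → best response L.
Player B against R2: payoffs 1, 2, 11, 7 → best response CR.
Player B against R3: payoffs 20, 16, 15, 11 → best response L.
Player B against R4: payoffs 14, 15, 13, 19 → best response R.
No profile is a mutual best response for all players.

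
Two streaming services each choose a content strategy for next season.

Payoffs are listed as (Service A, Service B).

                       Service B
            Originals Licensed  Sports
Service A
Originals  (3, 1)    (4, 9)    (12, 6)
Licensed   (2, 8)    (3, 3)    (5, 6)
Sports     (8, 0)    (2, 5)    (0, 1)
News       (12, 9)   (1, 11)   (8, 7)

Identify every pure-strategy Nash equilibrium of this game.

The unique pure-strategy Nash equilibrium is (Originals, Licensed).

For each player, find the best response to each opponent profile; mutual best responses are the pure NE.
Service A against Originals: payoffs 3, 2, 8, 12 → best response News.
Service A against Licensed: payoffs 4, 3, 2, 1 → best response Originals.
Service A against Sports: payoffs 12, 5, 0, 8 → best response Originals.
Service B against Originals: payoffs 1, 9, 6 → best response Licensed.
Service B against Licensed: payoffs 8, 3, 6 → best response Originals.
Service B against Sports: payoffs 0, 5, 1 → best response Licensed.
Service B against News: payoffs 9, 11, 7 → best response Licensed.
Mutual best responses: (Originals, Licensed).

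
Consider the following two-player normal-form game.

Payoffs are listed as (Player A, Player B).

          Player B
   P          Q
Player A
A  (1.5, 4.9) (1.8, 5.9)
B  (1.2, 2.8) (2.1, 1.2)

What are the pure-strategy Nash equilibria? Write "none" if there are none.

(A, P): Player B can switch to Q (4.9 → 5.9). Not NE.
(A, Q): Player A can switch to B (1.8 → 2.1). Not NE.
(B, P): Player A can switch to A (1.2 → 1.5). Not NE.
(B, Q): Player B can switch to P (1.2 → 2.8). Not NE.

This game has no pure Nash equilibrium.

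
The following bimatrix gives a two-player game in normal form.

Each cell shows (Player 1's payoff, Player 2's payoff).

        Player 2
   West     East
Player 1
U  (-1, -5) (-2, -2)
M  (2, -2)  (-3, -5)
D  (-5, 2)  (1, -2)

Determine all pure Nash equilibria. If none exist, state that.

(M, West)

(U, West): Player 1 can switch to M (-1 → 2). Not NE.
(U, East): Player 1 can switch to D (-2 → 1). Not NE.
(M, West): Player 1 gets 2, best alternative -1; Player 2 gets -2, best alternative -5. No profitable deviation — NE.
(M, East): Player 1 can switch to U (-3 → -2). Not NE.
(D, West): Player 1 can switch to U (-5 → -1). Not NE.
(D, East): Player 2 can switch to West (-2 → 2). Not NE.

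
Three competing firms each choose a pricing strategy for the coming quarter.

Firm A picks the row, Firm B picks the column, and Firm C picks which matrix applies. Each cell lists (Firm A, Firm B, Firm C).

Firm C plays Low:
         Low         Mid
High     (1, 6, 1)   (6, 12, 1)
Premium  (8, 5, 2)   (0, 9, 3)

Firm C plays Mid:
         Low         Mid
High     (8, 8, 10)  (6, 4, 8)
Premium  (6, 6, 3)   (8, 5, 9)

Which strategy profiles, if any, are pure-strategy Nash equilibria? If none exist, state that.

Mark each player's best response to every combination of opponents' strategies; a profile where every player is best-responding is a pure Nash equilibrium.
Firm A against (Low, Low): payoffs 1, 8 → best response Premium.
Firm A against (Low, Mid): payoffs 8, 6 → best response High.
Firm A against (Mid, Low): payoffs 6, 0 → best response High.
Firm A against (Mid, Mid): payoffs 6, 8 → best response Premium.
Firm B against (High, Low): payoffs 6, 12 → best response Mid.
Firm B against (High, Mid): payoffs 8, 4 → best response Low.
Firm B against (Premium, Low): payoffs 5, 9 → best response Mid.
Firm B against (Premium, Mid): payoffs 6, 5 → best response Low.
Firm C against (High, Low): payoffs 1, 10 → best response Mid.
Firm C against (High, Mid): payoffs 1, 8 → best response Mid.
Firm C against (Premium, Low): payoffs 2, 3 → best response Mid.
Firm C against (Premium, Mid): payoffs 3, 9 → best response Mid.
Mutual best responses: (High, Low, Mid).

The unique pure-strategy Nash equilibrium is (High, Low, Mid).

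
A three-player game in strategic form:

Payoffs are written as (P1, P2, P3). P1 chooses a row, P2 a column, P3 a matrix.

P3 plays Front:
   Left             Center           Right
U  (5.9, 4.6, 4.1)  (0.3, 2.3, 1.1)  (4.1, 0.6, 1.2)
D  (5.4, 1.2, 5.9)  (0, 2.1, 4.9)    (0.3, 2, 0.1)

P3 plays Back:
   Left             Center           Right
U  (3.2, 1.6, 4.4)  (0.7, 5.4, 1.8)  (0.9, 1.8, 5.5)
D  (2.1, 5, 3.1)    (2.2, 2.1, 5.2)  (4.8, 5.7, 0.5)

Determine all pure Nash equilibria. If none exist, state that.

The unique pure-strategy Nash equilibrium is (D, Right, Back).

Check each profile: it is a Nash equilibrium iff no player can strictly gain by switching unilaterally.
(U, Left, Front): P3 can switch to Back (4.1 → 4.4). Not NE.
(U, Left, Back): P2 can switch to Center (1.6 → 5.4). Not NE.
(U, Center, Front): P2 can switch to Left (2.3 → 4.6). Not NE.
(U, Center, Back): P1 can switch to D (0.7 → 2.2). Not NE.
(U, Right, Front): P2 can switch to Left (0.6 → 4.6). Not NE.
(U, Right, Back): P1 can switch to D (0.9 → 4.8). Not NE.
(D, Left, Front): P1 can switch to U (5.4 → 5.9). Not NE.
(D, Left, Back): P1 can switch to U (2.1 → 3.2). Not NE.
(D, Center, Front): P1 can switch to U (0 → 0.3). Not NE.
(D, Center, Back): P2 can switch to Left (2.1 → 5). Not NE.
(D, Right, Front): P1 can switch to U (0.3 → 4.1). Not NE.
(D, Right, Back): P1 gets 4.8, best alternative 0.9; P2 gets 5.7, best alternative 5; P3 gets 0.5, best alternative 0.1. No profitable deviation — NE.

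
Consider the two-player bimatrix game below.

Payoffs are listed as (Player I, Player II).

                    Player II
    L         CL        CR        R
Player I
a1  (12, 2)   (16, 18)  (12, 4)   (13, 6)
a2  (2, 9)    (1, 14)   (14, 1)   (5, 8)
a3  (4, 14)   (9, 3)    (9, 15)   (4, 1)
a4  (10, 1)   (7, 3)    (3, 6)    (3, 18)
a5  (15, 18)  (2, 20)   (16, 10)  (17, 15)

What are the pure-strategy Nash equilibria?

(a1, CL)

(a1, L): Player I can switch to a5 (12 → 15). Not NE.
(a1, CL): Player I gets 16, best alternative 9; Player II gets 18, best alternative 6. No profitable deviation — NE.
(a1, CR): Player I can switch to a2 (12 → 14). Not NE.
(a1, R): Player I can switch to a5 (13 → 17). Not NE.
(a2, L): Player I can switch to a1 (2 → 12). Not NE.
(a2, CL): Player I can switch to a1 (1 → 16). Not NE.
(a2, CR): Player I can switch to a5 (14 → 16). Not NE.
(a2, R): Player I can switch to a1 (5 → 13). Not NE.
(a3, L): Player I can switch to a1 (4 → 12). Not NE.
(The remaining 11 profiles each have a profitable deviation by the same check.)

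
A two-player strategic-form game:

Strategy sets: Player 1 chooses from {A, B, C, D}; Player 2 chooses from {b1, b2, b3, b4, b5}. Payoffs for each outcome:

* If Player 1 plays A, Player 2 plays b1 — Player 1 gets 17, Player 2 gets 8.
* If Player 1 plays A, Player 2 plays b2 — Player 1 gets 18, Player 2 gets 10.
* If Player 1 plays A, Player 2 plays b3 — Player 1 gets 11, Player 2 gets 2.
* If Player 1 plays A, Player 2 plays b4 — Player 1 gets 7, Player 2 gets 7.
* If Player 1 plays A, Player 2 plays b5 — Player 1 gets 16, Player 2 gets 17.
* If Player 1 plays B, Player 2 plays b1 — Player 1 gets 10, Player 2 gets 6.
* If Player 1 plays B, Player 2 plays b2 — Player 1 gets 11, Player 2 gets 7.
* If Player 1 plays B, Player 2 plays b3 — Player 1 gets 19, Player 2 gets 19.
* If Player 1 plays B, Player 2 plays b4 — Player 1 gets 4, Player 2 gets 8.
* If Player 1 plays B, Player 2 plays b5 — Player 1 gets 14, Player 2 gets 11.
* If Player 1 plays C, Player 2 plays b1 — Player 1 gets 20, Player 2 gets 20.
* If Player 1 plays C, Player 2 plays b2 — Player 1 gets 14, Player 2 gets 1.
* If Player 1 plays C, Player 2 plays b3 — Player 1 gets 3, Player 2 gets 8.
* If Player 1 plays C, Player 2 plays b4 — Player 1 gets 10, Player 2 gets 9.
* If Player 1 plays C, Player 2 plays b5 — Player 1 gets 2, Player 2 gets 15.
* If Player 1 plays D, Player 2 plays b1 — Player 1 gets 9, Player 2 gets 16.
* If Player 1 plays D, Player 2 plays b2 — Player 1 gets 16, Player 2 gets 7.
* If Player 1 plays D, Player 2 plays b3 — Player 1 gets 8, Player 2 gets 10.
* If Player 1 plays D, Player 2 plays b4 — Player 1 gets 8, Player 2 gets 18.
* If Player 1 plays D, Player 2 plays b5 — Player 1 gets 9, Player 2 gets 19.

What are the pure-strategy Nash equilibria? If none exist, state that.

For each player, find the best response to each opponent profile; mutual best responses are the pure NE.
Player 1 against b1: payoffs 17, 10, 20, 9 → best response C.
Player 1 against b2: payoffs 18, 11, 14, 16 → best response A.
Player 1 against b3: payoffs 11, 19, 3, 8 → best response B.
Player 1 against b4: payoffs 7, 4, 10, 8 → best response C.
Player 1 against b5: payoffs 16, 14, 2, 9 → best response A.
Player 2 against A: payoffs 8, 10, 2, 7, 17 → best response b5.
Player 2 against B: payoffs 6, 7, 19, 8, 11 → best response b3.
Player 2 against C: payoffs 20, 1, 8, 9, 15 → best response b1.
Player 2 against D: payoffs 16, 7, 10, 18, 19 → best response b5.
Mutual best responses: (A, b5); (B, b3); (C, b1).

(A, b5), (B, b3), (C, b1)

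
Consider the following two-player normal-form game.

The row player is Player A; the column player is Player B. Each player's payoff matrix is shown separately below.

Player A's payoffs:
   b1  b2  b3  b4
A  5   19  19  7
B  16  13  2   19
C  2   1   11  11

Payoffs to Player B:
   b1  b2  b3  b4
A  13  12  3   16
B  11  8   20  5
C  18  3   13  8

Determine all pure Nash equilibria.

(A, b1): Player A can switch to B (5 → 16). Not NE.
(A, b2): Player B can switch to b1 (12 → 13). Not NE.
(A, b3): Player B can switch to b1 (3 → 13). Not NE.
(A, b4): Player A can switch to B (7 → 19). Not NE.
(B, b1): Player B can switch to b3 (11 → 20). Not NE.
(B, b2): Player A can switch to A (13 → 19). Not NE.
(B, b3): Player A can switch to A (2 → 19). Not NE.
(B, b4): Player B can switch to b1 (5 → 11). Not NE.
(C, b1): Player A can switch to A (2 → 5). Not NE.
(C, b2): Player A can switch to A (1 → 19). Not NE.
(The remaining 2 profiles each have a profitable deviation by the same check.)

No pure-strategy Nash equilibrium.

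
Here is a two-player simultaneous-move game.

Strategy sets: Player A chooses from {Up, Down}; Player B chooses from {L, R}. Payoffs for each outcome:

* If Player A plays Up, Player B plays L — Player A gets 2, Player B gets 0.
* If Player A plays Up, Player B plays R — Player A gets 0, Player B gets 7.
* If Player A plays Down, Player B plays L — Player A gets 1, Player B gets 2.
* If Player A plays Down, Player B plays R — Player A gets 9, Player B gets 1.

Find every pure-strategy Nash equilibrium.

There is no pure-strategy Nash equilibrium.

Mark each player's best response to every combination of opponents' strategies; a profile where every player is best-responding is a pure Nash equilibrium.
Player A against L: payoffs 2, 1 → best response Up.
Player A against R: payoffs 0, 9 → best response Down.
Player B against Up: payoffs 0, 7 → best response R.
Player B against Down: payoffs 2, 1 → best response L.
No profile is a mutual best response for all players.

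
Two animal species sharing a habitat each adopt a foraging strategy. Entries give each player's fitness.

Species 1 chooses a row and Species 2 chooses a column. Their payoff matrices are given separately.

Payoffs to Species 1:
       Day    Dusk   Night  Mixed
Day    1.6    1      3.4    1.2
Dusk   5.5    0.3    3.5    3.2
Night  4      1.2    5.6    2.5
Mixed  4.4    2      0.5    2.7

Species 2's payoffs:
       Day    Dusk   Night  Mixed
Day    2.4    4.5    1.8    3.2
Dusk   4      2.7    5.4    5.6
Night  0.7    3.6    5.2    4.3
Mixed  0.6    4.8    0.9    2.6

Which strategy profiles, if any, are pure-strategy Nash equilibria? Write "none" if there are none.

The pure Nash equilibria are (Dusk, Mixed) and (Night, Night) and (Mixed, Dusk).

For each strategy profile, look for a profitable unilateral deviation.
(Day, Day): Species 1 can switch to Dusk (1.6 → 5.5). Not NE.
(Day, Dusk): Species 1 can switch to Night (1 → 1.2). Not NE.
(Day, Night): Species 1 can switch to Dusk (3.4 → 3.5). Not NE.
(Day, Mixed): Species 1 can switch to Dusk (1.2 → 3.2). Not NE.
(Dusk, Day): Species 2 can switch to Night (4 → 5.4). Not NE.
(Dusk, Dusk): Species 1 can switch to Day (0.3 → 1). Not NE.
(Dusk, Night): Species 1 can switch to Night (3.5 → 5.6). Not NE.
(Dusk, Mixed): Species 1 gets 3.2, best alternative 2.7; Species 2 gets 5.6, best alternative 5.4. No profitable deviation — NE.
(Night, Day): Species 1 can switch to Dusk (4 → 5.5). Not NE.
(Night, Dusk): Species 1 can switch to Mixed (1.2 → 2). Not NE.
(Night, Night): Species 1 gets 5.6, best alternative 3.5; Species 2 gets 5.2, best alternative 4.3. No profitable deviation — NE.
(Night, Mixed): Species 1 can switch to Dusk (2.5 → 3.2). Not NE.
(Mixed, Dusk): Species 1 gets 2, best alternative 1.2; Species 2 gets 4.8, best alternative 2.6. No profitable deviation — NE.
(The remaining 3 profiles each have a profitable deviation by the same check.)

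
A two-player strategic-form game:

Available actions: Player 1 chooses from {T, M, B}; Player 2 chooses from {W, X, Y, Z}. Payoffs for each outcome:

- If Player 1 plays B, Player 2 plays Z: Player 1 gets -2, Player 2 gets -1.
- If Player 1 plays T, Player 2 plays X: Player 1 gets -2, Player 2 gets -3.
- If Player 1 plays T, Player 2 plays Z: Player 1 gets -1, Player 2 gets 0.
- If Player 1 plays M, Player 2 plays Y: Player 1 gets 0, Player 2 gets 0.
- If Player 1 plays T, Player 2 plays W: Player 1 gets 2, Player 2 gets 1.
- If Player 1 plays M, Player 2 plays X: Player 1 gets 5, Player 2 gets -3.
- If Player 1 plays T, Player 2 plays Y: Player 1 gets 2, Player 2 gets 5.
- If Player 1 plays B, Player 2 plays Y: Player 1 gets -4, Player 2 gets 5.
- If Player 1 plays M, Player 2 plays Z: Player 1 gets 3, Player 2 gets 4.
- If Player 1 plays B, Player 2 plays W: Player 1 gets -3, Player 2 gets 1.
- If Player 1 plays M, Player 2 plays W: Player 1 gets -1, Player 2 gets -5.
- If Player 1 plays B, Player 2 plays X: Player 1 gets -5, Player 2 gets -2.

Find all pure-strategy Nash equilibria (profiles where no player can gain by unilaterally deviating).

Player 1 against W: payoffs 2, -1, -3 → best response T.
Player 1 against X: payoffs -2, 5, -5 → best response M.
Player 1 against Y: payoffs 2, 0, -4 → best response T.
Player 1 against Z: payoffs -1, 3, -2 → best response M.
Player 2 against T: payoffs 1, -3, 5, 0 → best response Y.
Player 2 against M: payoffs -5, -3, 0, 4 → best response Z.
Player 2 against B: payoffs 1, -2, 5, -1 → best response Y.
Mutual best responses: (T, Y); (M, Z).

Pure-strategy Nash equilibria: (T, Y); (M, Z)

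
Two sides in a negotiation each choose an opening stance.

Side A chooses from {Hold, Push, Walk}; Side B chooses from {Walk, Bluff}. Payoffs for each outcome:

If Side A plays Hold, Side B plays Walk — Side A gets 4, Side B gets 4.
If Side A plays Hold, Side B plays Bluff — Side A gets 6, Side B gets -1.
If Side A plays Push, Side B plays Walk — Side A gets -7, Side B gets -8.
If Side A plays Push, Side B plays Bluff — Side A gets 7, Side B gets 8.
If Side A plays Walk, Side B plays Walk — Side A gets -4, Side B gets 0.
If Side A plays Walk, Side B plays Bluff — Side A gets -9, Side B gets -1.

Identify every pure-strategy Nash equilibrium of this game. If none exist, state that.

Side A against Walk: payoffs 4, -7, -4 → best response Hold.
Side A against Bluff: payoffs 6, 7, -9 → best response Push.
Side B against Hold: payoffs 4, -1 → best response Walk.
Side B against Push: payoffs -8, 8 → best response Bluff.
Side B against Walk: payoffs 0, -1 → best response Walk.
Mutual best responses: (Hold, Walk); (Push, Bluff).

(Hold, Walk); (Push, Bluff)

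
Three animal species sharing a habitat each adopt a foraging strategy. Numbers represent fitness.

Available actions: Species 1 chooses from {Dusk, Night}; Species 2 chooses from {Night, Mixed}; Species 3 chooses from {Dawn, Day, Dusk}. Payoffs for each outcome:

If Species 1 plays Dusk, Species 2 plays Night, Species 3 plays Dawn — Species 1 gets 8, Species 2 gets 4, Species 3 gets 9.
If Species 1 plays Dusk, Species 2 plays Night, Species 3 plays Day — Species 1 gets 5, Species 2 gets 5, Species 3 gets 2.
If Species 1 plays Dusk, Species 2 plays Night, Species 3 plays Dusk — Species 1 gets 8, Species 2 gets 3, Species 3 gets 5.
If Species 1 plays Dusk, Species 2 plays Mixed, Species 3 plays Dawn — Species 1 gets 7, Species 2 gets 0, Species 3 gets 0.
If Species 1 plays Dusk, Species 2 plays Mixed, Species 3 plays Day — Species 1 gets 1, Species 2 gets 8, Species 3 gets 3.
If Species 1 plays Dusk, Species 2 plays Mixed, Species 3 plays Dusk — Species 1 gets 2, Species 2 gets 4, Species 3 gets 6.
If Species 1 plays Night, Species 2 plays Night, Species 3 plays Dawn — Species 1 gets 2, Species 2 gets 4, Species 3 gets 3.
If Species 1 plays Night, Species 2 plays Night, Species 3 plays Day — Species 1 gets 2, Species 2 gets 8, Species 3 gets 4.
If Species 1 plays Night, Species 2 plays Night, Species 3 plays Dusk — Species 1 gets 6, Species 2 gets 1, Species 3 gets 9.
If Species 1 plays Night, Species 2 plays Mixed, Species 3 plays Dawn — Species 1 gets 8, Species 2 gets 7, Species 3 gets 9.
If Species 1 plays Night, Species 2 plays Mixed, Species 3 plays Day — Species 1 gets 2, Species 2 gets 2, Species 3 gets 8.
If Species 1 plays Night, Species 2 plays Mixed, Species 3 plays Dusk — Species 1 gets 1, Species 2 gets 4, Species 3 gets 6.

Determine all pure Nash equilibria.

(Dusk, Night, Dawn); (Dusk, Mixed, Dusk); (Night, Mixed, Dawn)

For each strategy profile, look for a profitable unilateral deviation.
(Dusk, Night, Dawn): Species 1 gets 8, best alternative 2; Species 2 gets 4, best alternative 0; Species 3 gets 9, best alternative 5. No profitable deviation — NE.
(Dusk, Night, Day): Species 2 can switch to Mixed (5 → 8). Not NE.
(Dusk, Night, Dusk): Species 2 can switch to Mixed (3 → 4). Not NE.
(Dusk, Mixed, Dawn): Species 1 can switch to Night (7 → 8). Not NE.
(Dusk, Mixed, Day): Species 1 can switch to Night (1 → 2). Not NE.
(Dusk, Mixed, Dusk): Species 1 gets 2, best alternative 1; Species 2 gets 4, best alternative 3; Species 3 gets 6, best alternative 3. No profitable deviation — NE.
(Night, Night, Dawn): Species 1 can switch to Dusk (2 → 8). Not NE.
(Night, Night, Day): Species 1 can switch to Dusk (2 → 5). Not NE.
(Night, Mixed, Dawn): Species 1 gets 8, best alternative 7; Species 2 gets 7, best alternative 4; Species 3 gets 9, best alternative 8. No profitable deviation — NE.
(The remaining 3 profiles each have a profitable deviation by the same check.)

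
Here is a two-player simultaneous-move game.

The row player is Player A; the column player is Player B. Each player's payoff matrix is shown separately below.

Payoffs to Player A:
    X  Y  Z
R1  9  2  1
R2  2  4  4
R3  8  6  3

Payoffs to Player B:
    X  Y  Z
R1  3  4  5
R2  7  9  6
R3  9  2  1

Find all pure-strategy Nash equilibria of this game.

Player A against X: payoffs 9, 2, 8 → best response R1.
Player A against Y: payoffs 2, 4, 6 → best response R3.
Player A against Z: payoffs 1, 4, 3 → best response R2.
Player B against R1: payoffs 3, 4, 5 → best response Z.
Player B against R2: payoffs 7, 9, 6 → best response Y.
Player B against R3: payoffs 9, 2, 1 → best response X.
No profile is a mutual best response for all players.

This game has no pure Nash equilibrium.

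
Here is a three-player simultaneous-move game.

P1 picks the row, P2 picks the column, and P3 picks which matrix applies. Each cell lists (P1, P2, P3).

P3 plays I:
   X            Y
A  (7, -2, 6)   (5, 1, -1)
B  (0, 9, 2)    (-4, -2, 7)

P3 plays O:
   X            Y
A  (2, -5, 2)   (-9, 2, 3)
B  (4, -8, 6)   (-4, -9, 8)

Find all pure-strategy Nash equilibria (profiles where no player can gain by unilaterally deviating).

The unique pure-strategy Nash equilibrium is (B, X, O).

P1 against (X, I): payoffs 7, 0 → best response A.
P1 against (X, O): payoffs 2, 4 → best response B.
P1 against (Y, I): payoffs 5, -4 → best response A.
P1 against (Y, O): payoffs -9, -4 → best response B.
P2 against (A, I): payoffs -2, 1 → best response Y.
P2 against (A, O): payoffs -5, 2 → best response Y.
P2 against (B, I): payoffs 9, -2 → best response X.
P2 against (B, O): payoffs -8, -9 → best response X.
P3 against (A, X): payoffs 6, 2 → best response I.
P3 against (A, Y): payoffs -1, 3 → best response O.
P3 against (B, X): payoffs 2, 6 → best response O.
P3 against (B, Y): payoffs 7, 8 → best response O.
Mutual best responses: (B, X, O).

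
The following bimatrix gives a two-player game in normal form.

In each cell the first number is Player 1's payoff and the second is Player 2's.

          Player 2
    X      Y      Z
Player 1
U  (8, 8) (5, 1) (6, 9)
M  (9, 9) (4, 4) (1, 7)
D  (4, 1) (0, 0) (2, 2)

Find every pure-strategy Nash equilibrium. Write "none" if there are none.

(U, Z) and (M, X)

Player 1 against X: payoffs 8, 9, 4 → best response M.
Player 1 against Y: payoffs 5, 4, 0 → best response U.
Player 1 against Z: payoffs 6, 1, 2 → best response U.
Player 2 against U: payoffs 8, 1, 9 → best response Z.
Player 2 against M: payoffs 9, 4, 7 → best response X.
Player 2 against D: payoffs 1, 0, 2 → best response Z.
Mutual best responses: (U, Z); (M, X).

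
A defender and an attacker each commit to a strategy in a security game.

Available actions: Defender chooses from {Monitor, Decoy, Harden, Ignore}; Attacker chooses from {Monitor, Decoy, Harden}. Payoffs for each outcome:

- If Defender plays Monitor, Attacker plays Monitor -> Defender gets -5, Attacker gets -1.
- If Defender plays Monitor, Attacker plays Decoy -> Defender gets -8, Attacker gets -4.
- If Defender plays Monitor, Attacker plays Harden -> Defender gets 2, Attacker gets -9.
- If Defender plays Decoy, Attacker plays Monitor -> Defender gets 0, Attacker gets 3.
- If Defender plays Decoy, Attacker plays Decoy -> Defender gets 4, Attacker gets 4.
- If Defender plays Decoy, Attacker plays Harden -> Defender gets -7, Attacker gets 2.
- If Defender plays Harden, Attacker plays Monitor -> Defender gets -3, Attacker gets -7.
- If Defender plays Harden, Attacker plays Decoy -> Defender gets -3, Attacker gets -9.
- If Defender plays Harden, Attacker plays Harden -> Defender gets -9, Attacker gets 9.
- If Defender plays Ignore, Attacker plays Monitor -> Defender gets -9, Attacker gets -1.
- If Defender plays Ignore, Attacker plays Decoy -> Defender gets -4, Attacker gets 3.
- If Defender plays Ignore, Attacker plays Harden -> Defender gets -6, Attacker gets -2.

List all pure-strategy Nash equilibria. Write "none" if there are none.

Pure NE: (Decoy, Decoy)

Mark each player's best response to every combination of opponents' strategies; a profile where every player is best-responding is a pure Nash equilibrium.
Defender against Monitor: payoffs -5, 0, -3, -9 → best response Decoy.
Defender against Decoy: payoffs -8, 4, -3, -4 → best response Decoy.
Defender against Harden: payoffs 2, -7, -9, -6 → best response Monitor.
Attacker against Monitor: payoffs -1, -4, -9 → best response Monitor.
Attacker against Decoy: payoffs 3, 4, 2 → best response Decoy.
Attacker against Harden: payoffs -7, -9, 9 → best response Harden.
Attacker against Ignore: payoffs -1, 3, -2 → best response Decoy.
Mutual best responses: (Decoy, Decoy).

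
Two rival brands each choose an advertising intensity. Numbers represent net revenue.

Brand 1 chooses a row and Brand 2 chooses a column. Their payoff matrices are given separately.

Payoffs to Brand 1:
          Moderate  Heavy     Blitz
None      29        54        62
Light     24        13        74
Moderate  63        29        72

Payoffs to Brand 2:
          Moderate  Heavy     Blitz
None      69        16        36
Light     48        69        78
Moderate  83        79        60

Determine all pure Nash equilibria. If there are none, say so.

(Light, Blitz); (Moderate, Moderate)

(None, Moderate): Brand 1 can switch to Moderate (29 → 63). Not NE.
(None, Heavy): Brand 2 can switch to Moderate (16 → 69). Not NE.
(None, Blitz): Brand 1 can switch to Light (62 → 74). Not NE.
(Light, Moderate): Brand 1 can switch to None (24 → 29). Not NE.
(Light, Heavy): Brand 1 can switch to None (13 → 54). Not NE.
(Light, Blitz): Brand 1 gets 74, best alternative 72; Brand 2 gets 78, best alternative 69. No profitable deviation — NE.
(Moderate, Moderate): Brand 1 gets 63, best alternative 29; Brand 2 gets 83, best alternative 79. No profitable deviation — NE.
(Moderate, Heavy): Brand 1 can switch to None (29 → 54). Not NE.
(The remaining 1 profile has a profitable deviation by the same check.)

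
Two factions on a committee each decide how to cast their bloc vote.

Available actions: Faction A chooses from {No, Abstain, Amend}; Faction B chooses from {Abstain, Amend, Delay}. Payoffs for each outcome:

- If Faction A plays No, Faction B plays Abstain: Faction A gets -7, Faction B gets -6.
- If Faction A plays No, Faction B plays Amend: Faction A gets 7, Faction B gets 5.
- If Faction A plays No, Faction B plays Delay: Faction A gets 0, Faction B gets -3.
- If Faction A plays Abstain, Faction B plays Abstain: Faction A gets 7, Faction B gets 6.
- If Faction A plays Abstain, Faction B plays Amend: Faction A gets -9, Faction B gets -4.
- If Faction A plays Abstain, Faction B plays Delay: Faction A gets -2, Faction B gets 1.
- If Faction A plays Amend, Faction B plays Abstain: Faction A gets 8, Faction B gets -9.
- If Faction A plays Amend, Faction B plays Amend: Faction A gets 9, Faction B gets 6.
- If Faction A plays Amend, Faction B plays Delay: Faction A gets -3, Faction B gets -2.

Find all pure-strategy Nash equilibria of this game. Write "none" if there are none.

Faction A against Abstain: payoffs -7, 7, 8 → best response Amend.
Faction A against Amend: payoffs 7, -9, 9 → best response Amend.
Faction A against Delay: payoffs 0, -2, -3 → best response No.
Faction B against No: payoffs -6, 5, -3 → best response Amend.
Faction B against Abstain: payoffs 6, -4, 1 → best response Abstain.
Faction B against Amend: payoffs -9, 6, -2 → best response Amend.
Mutual best responses: (Amend, Amend).

Pure NE: (Amend, Amend)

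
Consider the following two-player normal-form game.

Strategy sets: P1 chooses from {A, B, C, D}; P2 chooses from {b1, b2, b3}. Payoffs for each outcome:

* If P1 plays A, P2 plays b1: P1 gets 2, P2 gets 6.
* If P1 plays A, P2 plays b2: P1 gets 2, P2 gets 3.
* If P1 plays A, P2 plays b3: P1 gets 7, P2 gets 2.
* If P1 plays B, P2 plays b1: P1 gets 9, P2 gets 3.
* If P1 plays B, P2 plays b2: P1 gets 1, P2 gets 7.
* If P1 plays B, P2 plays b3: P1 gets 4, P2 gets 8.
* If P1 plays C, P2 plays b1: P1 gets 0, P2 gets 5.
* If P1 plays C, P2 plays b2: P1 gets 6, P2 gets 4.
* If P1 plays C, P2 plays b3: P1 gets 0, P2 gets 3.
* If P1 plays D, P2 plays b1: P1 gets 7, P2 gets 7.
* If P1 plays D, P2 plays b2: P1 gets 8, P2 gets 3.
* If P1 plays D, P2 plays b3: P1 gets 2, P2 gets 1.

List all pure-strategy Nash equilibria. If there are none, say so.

P1 against b1: payoffs 2, 9, 0, 7 → best response B.
P1 against b2: payoffs 2, 1, 6, 8 → best response D.
P1 against b3: payoffs 7, 4, 0, 2 → best response A.
P2 against A: payoffs 6, 3, 2 → best response b1.
P2 against B: payoffs 3, 7, 8 → best response b3.
P2 against C: payoffs 5, 4, 3 → best response b1.
P2 against D: payoffs 7, 3, 1 → best response b1.
No profile is a mutual best response for all players.

There is no pure-strategy Nash equilibrium.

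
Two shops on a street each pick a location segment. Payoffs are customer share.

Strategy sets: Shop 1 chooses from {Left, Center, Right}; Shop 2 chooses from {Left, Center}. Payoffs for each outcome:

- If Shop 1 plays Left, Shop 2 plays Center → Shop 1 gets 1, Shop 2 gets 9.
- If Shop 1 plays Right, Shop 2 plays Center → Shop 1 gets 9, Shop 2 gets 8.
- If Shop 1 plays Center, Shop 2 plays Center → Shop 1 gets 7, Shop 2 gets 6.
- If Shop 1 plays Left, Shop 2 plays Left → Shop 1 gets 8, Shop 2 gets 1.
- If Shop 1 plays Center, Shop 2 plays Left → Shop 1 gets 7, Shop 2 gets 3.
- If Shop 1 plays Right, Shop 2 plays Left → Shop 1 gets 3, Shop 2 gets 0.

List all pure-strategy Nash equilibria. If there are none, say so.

Mark each player's best response to every combination of opponents' strategies; a profile where every player is best-responding is a pure Nash equilibrium.
Shop 1 against Left: payoffs 8, 7, 3 → best response Left.
Shop 1 against Center: payoffs 1, 7, 9 → best response Right.
Shop 2 against Left: payoffs 1, 9 → best response Center.
Shop 2 against Center: payoffs 3, 6 → best response Center.
Shop 2 against Right: payoffs 0, 8 → best response Center.
Mutual best responses: (Right, Center).

The unique pure-strategy Nash equilibrium is (Right, Center).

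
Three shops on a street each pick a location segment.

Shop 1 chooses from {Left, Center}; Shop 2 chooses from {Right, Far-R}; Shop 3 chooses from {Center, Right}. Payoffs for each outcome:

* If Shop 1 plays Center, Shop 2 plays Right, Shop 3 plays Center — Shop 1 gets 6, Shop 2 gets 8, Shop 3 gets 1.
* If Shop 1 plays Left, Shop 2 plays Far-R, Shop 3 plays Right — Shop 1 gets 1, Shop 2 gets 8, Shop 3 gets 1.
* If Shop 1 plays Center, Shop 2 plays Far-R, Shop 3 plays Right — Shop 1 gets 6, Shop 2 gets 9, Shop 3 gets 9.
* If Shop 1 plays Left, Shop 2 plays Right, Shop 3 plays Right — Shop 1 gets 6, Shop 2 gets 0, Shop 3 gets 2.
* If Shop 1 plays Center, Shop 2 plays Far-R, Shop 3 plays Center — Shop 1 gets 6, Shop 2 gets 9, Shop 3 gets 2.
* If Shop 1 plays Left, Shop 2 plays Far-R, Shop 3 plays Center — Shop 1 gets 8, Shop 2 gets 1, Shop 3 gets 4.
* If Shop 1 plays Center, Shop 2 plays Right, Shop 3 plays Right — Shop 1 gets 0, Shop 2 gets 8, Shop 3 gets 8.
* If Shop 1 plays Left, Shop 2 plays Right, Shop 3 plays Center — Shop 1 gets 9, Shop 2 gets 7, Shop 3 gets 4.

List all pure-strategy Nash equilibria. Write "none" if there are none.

Pure-strategy Nash equilibria: (Left, Right, Center), (Center, Far-R, Right)

(Left, Right, Center): Shop 1 gets 9, best alternative 6; Shop 2 gets 7, best alternative 1; Shop 3 gets 4, best alternative 2. No profitable deviation — NE.
(Left, Right, Right): Shop 2 can switch to Far-R (0 → 8). Not NE.
(Left, Far-R, Center): Shop 2 can switch to Right (1 → 7). Not NE.
(Left, Far-R, Right): Shop 1 can switch to Center (1 → 6). Not NE.
(Center, Right, Center): Shop 1 can switch to Left (6 → 9). Not NE.
(Center, Right, Right): Shop 1 can switch to Left (0 → 6). Not NE.
(Center, Far-R, Center): Shop 1 can switch to Left (6 → 8). Not NE.
(Center, Far-R, Right): Shop 1 gets 6, best alternative 1; Shop 2 gets 9, best alternative 8; Shop 3 gets 9, best alternative 2. No profitable deviation — NE.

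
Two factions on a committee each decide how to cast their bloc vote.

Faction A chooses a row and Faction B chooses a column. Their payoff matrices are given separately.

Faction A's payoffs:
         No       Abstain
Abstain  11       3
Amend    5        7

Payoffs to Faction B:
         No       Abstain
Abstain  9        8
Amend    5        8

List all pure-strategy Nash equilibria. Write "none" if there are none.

Faction A against No: payoffs 11, 5 → best response Abstain.
Faction A against Abstain: payoffs 3, 7 → best response Amend.
Faction B against Abstain: payoffs 9, 8 → best response No.
Faction B against Amend: payoffs 5, 8 → best response Abstain.
Mutual best responses: (Abstain, No); (Amend, Abstain).

The pure Nash equilibria are (Abstain, No) and (Amend, Abstain).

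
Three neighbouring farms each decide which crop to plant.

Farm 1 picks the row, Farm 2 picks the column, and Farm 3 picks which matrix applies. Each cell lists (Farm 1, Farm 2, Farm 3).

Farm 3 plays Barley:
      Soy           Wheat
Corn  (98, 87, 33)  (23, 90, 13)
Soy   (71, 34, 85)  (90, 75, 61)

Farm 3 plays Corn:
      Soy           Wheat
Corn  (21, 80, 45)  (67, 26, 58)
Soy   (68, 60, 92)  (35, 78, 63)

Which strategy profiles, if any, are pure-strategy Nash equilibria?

No pure-strategy Nash equilibrium.

(Corn, Soy, Barley): Farm 2 can switch to Wheat (87 → 90). Not NE.
(Corn, Soy, Corn): Farm 1 can switch to Soy (21 → 68). Not NE.
(Corn, Wheat, Barley): Farm 1 can switch to Soy (23 → 90). Not NE.
(Corn, Wheat, Corn): Farm 2 can switch to Soy (26 → 80). Not NE.
(Soy, Soy, Barley): Farm 1 can switch to Corn (71 → 98). Not NE.
(Soy, Soy, Corn): Farm 2 can switch to Wheat (60 → 78). Not NE.
(The remaining 2 profiles each have a profitable deviation by the same check.)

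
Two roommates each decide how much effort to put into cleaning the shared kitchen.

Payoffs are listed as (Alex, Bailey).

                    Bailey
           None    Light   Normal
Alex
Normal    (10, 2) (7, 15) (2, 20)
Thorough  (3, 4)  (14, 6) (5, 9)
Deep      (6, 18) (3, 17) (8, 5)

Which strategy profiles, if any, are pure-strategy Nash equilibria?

Mark each player's best response to every combination of opponents' strategies; a profile where every player is best-responding is a pure Nash equilibrium.
Alex against None: payoffs 10, 3, 6 → best response Normal.
Alex against Light: payoffs 7, 14, 3 → best response Thorough.
Alex against Normal: payoffs 2, 5, 8 → best response Deep.
Bailey against Normal: payoffs 2, 15, 20 → best response Normal.
Bailey against Thorough: payoffs 4, 6, 9 → best response Normal.
Bailey against Deep: payoffs 18, 17, 5 → best response None.
No profile is a mutual best response for all players.

No pure-strategy Nash equilibrium.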